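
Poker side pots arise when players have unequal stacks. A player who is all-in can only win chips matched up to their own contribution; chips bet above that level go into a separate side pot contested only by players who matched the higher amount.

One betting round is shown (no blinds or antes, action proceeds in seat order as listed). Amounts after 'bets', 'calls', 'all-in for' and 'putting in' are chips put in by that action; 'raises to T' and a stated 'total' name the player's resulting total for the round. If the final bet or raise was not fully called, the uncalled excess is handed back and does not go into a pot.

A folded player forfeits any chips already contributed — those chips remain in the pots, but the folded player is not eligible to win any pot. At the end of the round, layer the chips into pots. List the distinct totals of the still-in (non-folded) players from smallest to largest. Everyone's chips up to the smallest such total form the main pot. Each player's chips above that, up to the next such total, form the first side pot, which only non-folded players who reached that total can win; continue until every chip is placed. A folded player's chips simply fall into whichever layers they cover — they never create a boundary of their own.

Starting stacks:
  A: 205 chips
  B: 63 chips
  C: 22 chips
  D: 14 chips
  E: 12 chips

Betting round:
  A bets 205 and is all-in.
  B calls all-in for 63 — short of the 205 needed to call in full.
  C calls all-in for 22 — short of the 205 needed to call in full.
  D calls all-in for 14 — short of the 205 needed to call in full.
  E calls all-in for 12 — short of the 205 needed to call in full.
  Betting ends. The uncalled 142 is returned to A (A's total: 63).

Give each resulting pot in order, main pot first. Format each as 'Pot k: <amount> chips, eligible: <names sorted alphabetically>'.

Pot 1: 60 chips, eligible: A, B, C, D, E
Pot 2: 8 chips, eligible: A, B, C, D
Pot 3: 24 chips, eligible: A, B, C
Pot 4: 82 chips, eligible: A, B

Derivation:
Contributions (after 142 returned to A): A=63, B=63, C=22, D=14, E=12
Pot levels (distinct totals of non-folded players): 12, 14, 22, 63
Layer 1-12: 12 each from A, B, C, D, E = 12*5 = 60 chips; eligible A, B, C, D, E
Layer 13-14: 2 each from A, B, C, D = 2*4 = 8 chips; eligible A, B, C, D
Layer 15-22: 8 each from A, B, C = 8*3 = 24 chips; eligible A, B, C
Layer 23-63: 41 each from A, B = 41*2 = 82 chips; eligible A, B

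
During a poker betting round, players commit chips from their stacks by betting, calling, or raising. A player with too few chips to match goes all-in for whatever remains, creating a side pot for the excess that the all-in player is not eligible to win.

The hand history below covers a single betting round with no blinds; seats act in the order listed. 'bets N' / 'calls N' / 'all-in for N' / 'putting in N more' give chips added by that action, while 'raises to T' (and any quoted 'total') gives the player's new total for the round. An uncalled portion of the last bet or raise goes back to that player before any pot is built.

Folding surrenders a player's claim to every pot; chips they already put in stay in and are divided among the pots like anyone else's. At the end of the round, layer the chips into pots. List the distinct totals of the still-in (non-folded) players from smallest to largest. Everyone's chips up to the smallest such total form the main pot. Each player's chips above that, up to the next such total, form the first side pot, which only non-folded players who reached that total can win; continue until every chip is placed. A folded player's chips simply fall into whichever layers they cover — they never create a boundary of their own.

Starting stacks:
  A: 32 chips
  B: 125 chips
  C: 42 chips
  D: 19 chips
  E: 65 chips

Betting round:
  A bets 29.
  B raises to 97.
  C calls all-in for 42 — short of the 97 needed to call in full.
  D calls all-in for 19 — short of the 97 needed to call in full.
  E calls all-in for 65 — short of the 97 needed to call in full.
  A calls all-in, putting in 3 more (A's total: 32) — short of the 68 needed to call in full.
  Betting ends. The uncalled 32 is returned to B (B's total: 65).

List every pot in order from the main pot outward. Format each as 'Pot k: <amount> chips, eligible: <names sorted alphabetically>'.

Contributions (after 32 returned to B): A=32, B=65, C=42, D=19, E=65
Pot levels (distinct totals of non-folded players): 19, 32, 42, 65
Layer 1-19: 19 each from A, B, C, D, E = 19*5 = 95 chips; eligible A, B, C, D, E
Layer 20-32: 13 each from A, B, C, E = 13*4 = 52 chips; eligible A, B, C, E
Layer 33-42: 10 each from B, C, E = 10*3 = 30 chips; eligible B, C, E
Layer 43-65: 23 each from B, E = 23*2 = 46 chips; eligible B, E

Pot 1: 95 chips, eligible: A, B, C, D, E
Pot 2: 52 chips, eligible: A, B, C, E
Pot 3: 30 chips, eligible: B, C, E
Pot 4: 46 chips, eligible: B, E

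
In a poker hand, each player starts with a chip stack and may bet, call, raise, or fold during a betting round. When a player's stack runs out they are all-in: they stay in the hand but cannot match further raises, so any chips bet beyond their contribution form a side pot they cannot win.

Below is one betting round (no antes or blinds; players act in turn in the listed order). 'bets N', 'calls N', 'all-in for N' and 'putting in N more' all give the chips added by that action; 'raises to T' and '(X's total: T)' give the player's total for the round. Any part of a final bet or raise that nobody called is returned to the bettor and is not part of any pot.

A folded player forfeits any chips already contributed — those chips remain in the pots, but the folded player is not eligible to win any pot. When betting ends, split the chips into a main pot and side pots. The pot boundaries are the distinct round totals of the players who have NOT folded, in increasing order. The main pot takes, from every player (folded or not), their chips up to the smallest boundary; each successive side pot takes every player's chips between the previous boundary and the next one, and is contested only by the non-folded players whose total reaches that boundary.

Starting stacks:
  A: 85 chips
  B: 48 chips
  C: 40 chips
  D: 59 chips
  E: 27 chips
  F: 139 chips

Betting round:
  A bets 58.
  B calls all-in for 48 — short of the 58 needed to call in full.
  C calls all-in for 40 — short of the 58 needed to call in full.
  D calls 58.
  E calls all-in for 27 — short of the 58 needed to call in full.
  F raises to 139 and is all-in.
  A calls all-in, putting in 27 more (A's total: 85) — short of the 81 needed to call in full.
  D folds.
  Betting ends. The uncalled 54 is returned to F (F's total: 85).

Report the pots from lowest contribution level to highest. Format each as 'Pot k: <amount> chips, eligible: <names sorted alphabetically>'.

Pot 1: 162 chips, eligible: A, B, C, E, F
Pot 2: 65 chips, eligible: A, B, C, F
Pot 3: 32 chips, eligible: A, B, F
Pot 4: 84 chips, eligible: A, F

Derivation:
Contributions (after 54 returned to F): A=85, B=48, C=40, D=58, E=27, F=85
Folded: D
Pot levels (distinct totals of non-folded players): 27, 40, 48, 85
Layer 1-27: 27 each from A, B, C, D, E, F = 27*6 = 162 chips; eligible A, B, C, E, F
Layer 28-40: 13 each from A, B, C, D, F = 13*5 = 65 chips; eligible A, B, C, F
Layer 41-48: 8 each from A, B, D, F = 8*4 = 32 chips; eligible A, B, F
Layer 49-85: A 37 + D 10 + F 37 = 84 chips; eligible A, F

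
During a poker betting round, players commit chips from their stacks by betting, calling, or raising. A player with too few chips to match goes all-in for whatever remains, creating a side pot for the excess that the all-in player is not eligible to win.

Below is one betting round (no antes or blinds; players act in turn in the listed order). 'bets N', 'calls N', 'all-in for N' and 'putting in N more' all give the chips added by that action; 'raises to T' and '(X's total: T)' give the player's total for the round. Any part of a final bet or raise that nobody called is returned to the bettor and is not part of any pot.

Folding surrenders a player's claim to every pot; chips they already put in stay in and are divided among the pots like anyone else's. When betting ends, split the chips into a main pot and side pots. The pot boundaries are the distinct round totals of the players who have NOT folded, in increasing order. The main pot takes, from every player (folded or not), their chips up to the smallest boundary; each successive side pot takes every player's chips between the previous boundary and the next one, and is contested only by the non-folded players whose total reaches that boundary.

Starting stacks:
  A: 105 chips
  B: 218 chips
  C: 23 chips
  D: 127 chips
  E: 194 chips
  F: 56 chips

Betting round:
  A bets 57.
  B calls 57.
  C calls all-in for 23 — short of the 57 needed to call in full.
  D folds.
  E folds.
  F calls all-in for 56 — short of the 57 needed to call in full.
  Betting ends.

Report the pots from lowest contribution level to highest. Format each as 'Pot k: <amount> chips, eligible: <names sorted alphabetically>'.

Contributions: A=57, B=57, C=23, F=56
Folded: D, E
Pot levels (distinct totals of non-folded players): 23, 56, 57
Layer 1-23: 23 each from A, B, C, F = 23*4 = 92 chips; eligible A, B, C, F
Layer 24-56: 33 each from A, B, F = 33*3 = 99 chips; eligible A, B, F
Layer 57-57: 1 each from A, B = 1*2 = 2 chips; eligible A, B

Pot 1: 92 chips, eligible: A, B, C, F
Pot 2: 99 chips, eligible: A, B, F
Pot 3: 2 chips, eligible: A, B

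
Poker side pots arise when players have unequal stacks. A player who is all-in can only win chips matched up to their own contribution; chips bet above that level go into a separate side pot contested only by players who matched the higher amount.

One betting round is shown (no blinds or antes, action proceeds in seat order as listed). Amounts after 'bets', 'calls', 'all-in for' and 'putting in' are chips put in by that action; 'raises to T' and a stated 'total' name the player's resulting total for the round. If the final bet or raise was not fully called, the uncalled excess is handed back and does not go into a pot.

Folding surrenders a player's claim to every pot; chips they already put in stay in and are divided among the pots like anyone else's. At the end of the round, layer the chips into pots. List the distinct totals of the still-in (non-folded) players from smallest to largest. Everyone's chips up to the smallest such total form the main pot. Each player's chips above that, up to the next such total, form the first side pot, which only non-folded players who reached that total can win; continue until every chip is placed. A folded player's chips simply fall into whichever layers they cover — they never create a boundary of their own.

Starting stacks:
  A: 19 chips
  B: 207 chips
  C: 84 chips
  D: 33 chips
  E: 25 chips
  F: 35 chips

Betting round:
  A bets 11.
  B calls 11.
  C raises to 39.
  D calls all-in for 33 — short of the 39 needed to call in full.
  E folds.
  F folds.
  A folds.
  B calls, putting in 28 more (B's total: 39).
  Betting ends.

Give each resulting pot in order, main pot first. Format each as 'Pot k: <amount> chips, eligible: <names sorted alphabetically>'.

Contributions: A=11, B=39, C=39, D=33
Folded: A, E, F
Pot levels (distinct totals of non-folded players): 33, 39
Layer 1-33: A 11 + B 33 + C 33 + D 33 = 110 chips; eligible B, C, D
Layer 34-39: 6 each from B, C = 6*2 = 12 chips; eligible B, C

Pot 1: 110 chips, eligible: B, C, D
Pot 2: 12 chips, eligible: B, C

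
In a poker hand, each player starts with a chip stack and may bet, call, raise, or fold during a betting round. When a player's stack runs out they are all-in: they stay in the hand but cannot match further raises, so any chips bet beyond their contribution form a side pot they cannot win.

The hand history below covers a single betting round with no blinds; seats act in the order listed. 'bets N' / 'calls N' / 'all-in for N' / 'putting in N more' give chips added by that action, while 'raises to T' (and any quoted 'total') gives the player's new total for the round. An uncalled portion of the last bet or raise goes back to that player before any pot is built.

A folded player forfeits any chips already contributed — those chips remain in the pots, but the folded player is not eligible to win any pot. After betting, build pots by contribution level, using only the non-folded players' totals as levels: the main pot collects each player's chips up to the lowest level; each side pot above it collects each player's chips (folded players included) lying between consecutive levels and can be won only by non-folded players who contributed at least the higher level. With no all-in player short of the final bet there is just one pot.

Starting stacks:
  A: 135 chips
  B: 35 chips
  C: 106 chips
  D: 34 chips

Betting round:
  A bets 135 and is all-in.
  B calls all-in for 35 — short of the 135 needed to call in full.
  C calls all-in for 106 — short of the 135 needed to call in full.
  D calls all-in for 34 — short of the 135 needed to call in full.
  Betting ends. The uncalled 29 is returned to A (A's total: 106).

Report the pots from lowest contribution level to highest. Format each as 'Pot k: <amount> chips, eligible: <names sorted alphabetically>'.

Contributions (after 29 returned to A): A=106, B=35, C=106, D=34
Pot levels (distinct totals of non-folded players): 34, 35, 106
Layer 1-34: 34 each from A, B, C, D = 34*4 = 136 chips; eligible A, B, C, D
Layer 35-35: 1 each from A, B, C = 1*3 = 3 chips; eligible A, B, C
Layer 36-106: 71 each from A, C = 71*2 = 142 chips; eligible A, C

Pot 1: 136 chips, eligible: A, B, C, D
Pot 2: 3 chips, eligible: A, B, C
Pot 3: 142 chips, eligible: A, C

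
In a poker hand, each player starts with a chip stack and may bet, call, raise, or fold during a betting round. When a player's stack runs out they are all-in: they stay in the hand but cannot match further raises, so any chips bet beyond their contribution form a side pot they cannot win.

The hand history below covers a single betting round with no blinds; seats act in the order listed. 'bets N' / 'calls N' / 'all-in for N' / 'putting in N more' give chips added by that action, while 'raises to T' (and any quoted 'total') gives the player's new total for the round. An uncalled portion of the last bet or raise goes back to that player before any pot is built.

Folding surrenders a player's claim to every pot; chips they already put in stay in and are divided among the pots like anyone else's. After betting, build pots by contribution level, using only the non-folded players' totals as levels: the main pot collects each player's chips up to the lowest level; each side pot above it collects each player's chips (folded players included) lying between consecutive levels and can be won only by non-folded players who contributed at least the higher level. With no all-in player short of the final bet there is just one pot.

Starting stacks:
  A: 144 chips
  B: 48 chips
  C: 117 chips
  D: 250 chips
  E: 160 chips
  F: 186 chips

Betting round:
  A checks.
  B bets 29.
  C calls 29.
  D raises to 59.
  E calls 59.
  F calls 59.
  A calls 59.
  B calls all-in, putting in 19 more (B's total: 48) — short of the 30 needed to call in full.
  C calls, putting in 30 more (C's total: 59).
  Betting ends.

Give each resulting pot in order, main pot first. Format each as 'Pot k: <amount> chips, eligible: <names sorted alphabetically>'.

Pot 1: 288 chips, eligible: A, B, C, D, E, F
Pot 2: 55 chips, eligible: A, C, D, E, F

Derivation:
Contributions: A=59, B=48, C=59, D=59, E=59, F=59
Pot levels (distinct totals of non-folded players): 48, 59
Layer 1-48: 48 each from A, B, C, D, E, F = 48*6 = 288 chips; eligible A, B, C, D, E, F
Layer 49-59: 11 each from A, C, D, E, F = 11*5 = 55 chips; eligible A, C, D, E, F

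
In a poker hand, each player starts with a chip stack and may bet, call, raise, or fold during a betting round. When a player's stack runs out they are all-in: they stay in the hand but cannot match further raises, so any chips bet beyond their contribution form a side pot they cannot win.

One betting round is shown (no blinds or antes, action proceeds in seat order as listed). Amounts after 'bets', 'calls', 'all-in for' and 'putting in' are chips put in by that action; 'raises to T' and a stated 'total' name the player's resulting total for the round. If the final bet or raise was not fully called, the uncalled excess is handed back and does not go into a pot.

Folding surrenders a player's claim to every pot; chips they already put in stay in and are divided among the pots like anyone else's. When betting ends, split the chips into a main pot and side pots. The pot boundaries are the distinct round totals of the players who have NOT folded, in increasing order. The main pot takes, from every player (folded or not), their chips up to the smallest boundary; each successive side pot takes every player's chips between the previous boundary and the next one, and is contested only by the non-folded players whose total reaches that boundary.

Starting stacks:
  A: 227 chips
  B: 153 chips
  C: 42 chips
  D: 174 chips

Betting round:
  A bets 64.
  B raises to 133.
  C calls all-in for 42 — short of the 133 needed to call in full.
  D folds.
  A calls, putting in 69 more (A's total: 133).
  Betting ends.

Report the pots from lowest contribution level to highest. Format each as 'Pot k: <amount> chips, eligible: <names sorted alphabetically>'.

Contributions: A=133, B=133, C=42
Folded: D
Pot levels (distinct totals of non-folded players): 42, 133
Layer 1-42: 42 each from A, B, C = 42*3 = 126 chips; eligible A, B, C
Layer 43-133: 91 each from A, B = 91*2 = 182 chips; eligible A, B

Pot 1: 126 chips, eligible: A, B, C
Pot 2: 182 chips, eligible: A, B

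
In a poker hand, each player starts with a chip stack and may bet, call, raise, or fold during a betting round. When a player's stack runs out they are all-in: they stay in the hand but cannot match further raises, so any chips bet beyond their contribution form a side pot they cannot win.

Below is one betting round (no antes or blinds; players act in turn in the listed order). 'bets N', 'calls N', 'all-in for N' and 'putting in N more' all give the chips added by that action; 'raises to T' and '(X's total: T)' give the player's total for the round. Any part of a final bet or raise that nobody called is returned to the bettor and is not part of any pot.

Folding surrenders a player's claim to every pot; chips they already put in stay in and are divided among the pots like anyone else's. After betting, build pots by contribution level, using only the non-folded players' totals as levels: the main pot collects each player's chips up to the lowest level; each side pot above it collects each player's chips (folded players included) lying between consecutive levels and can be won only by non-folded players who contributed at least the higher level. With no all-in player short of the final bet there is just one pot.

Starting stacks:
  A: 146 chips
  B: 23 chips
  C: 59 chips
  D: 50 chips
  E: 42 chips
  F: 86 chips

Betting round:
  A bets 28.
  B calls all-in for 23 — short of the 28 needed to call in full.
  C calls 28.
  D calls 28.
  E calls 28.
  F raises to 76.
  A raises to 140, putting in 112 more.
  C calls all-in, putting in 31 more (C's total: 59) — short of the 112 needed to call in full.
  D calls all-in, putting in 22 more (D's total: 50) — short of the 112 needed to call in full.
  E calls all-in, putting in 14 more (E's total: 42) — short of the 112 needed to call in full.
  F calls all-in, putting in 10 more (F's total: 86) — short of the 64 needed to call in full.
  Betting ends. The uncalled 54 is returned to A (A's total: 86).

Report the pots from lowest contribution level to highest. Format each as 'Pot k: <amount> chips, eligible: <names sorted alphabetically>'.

Contributions (after 54 returned to A): A=86, B=23, C=59, D=50, E=42, F=86
Pot levels (distinct totals of non-folded players): 23, 42, 50, 59, 86
Layer 1-23: 23 each from A, B, C, D, E, F = 23*6 = 138 chips; eligible A, B, C, D, E, F
Layer 24-42: 19 each from A, C, D, E, F = 19*5 = 95 chips; eligible A, C, D, E, F
Layer 43-50: 8 each from A, C, D, F = 8*4 = 32 chips; eligible A, C, D, F
Layer 51-59: 9 each from A, C, F = 9*3 = 27 chips; eligible A, C, F
Layer 60-86: 27 each from A, F = 27*2 = 54 chips; eligible A, F

Pot 1: 138 chips, eligible: A, B, C, D, E, F
Pot 2: 95 chips, eligible: A, C, D, E, F
Pot 3: 32 chips, eligible: A, C, D, F
Pot 4: 27 chips, eligible: A, C, F
Pot 5: 54 chips, eligible: A, F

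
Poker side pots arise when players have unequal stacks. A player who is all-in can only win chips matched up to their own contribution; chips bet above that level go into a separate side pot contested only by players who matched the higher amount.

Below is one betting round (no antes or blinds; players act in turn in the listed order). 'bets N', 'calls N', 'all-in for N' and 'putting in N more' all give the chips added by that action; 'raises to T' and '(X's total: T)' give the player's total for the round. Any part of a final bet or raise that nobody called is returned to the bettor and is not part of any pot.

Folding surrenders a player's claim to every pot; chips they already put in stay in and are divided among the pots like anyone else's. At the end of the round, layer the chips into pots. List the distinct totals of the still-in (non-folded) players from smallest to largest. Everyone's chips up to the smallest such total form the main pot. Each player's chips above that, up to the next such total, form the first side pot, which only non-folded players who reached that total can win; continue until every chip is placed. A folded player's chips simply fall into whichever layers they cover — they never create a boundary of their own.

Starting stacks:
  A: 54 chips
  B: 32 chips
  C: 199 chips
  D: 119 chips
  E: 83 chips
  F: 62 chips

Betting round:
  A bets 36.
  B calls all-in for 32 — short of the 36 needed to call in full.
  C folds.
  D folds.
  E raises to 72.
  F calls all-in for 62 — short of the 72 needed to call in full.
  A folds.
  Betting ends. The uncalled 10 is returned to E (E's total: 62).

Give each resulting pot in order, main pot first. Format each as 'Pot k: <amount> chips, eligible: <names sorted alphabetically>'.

Contributions (after 10 returned to E): A=36, B=32, E=62, F=62
Folded: A, C, D
Pot levels (distinct totals of non-folded players): 32, 62
Layer 1-32: 32 each from A, B, E, F = 32*4 = 128 chips; eligible B, E, F
Layer 33-62: A 4 + E 30 + F 30 = 64 chips; eligible E, F

Pot 1: 128 chips, eligible: B, E, F
Pot 2: 64 chips, eligible: E, F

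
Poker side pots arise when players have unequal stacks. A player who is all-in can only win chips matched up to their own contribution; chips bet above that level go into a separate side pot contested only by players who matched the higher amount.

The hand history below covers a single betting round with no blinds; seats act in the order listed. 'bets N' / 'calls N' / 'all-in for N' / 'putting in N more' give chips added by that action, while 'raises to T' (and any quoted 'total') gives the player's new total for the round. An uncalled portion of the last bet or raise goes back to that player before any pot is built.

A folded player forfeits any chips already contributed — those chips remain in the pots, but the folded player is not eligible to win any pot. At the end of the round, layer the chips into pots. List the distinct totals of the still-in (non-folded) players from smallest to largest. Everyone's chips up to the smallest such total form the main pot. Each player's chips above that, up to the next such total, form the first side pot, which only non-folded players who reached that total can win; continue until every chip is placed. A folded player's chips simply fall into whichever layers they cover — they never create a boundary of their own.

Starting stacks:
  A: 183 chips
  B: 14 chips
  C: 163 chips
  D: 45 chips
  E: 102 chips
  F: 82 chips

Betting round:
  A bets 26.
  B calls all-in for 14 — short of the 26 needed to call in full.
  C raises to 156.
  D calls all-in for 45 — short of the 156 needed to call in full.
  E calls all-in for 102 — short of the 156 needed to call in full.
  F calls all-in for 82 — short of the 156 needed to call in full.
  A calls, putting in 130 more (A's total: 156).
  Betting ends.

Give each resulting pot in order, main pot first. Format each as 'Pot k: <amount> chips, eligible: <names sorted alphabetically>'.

Contributions: A=156, B=14, C=156, D=45, E=102, F=82
Pot levels (distinct totals of non-folded players): 14, 45, 82, 102, 156
Layer 1-14: 14 each from A, B, C, D, E, F = 14*6 = 84 chips; eligible A, B, C, D, E, F
Layer 15-45: 31 each from A, C, D, E, F = 31*5 = 155 chips; eligible A, C, D, E, F
Layer 46-82: 37 each from A, C, E, F = 37*4 = 148 chips; eligible A, C, E, F
Layer 83-102: 20 each from A, C, E = 20*3 = 60 chips; eligible A, C, E
Layer 103-156: 54 each from A, C = 54*2 = 108 chips; eligible A, C

Pot 1: 84 chips, eligible: A, B, C, D, E, F
Pot 2: 155 chips, eligible: A, C, D, E, F
Pot 3: 148 chips, eligible: A, C, E, F
Pot 4: 60 chips, eligible: A, C, E
Pot 5: 108 chips, eligible: A, C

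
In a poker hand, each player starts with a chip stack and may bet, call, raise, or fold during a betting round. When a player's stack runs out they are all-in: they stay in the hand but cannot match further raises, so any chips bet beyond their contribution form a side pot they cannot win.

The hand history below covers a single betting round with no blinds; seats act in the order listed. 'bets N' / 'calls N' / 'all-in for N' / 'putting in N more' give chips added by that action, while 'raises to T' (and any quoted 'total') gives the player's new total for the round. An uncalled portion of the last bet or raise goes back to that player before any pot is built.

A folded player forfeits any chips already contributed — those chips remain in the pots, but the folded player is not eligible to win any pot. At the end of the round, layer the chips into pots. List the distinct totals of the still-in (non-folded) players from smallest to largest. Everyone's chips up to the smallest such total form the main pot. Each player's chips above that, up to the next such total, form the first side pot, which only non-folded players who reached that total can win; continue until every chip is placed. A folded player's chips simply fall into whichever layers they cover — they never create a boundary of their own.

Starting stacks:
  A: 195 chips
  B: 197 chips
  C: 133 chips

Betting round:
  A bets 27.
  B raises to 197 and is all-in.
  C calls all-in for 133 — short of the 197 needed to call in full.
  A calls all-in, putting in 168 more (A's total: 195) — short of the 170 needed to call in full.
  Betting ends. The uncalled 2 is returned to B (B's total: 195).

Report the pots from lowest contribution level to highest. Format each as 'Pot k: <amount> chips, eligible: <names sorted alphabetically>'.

Contributions (after 2 returned to B): A=195, B=195, C=133
Pot levels (distinct totals of non-folded players): 133, 195
Layer 1-133: 133 each from A, B, C = 133*3 = 399 chips; eligible A, B, C
Layer 134-195: 62 each from A, B = 62*2 = 124 chips; eligible A, B

Pot 1: 399 chips, eligible: A, B, C
Pot 2: 124 chips, eligible: A, B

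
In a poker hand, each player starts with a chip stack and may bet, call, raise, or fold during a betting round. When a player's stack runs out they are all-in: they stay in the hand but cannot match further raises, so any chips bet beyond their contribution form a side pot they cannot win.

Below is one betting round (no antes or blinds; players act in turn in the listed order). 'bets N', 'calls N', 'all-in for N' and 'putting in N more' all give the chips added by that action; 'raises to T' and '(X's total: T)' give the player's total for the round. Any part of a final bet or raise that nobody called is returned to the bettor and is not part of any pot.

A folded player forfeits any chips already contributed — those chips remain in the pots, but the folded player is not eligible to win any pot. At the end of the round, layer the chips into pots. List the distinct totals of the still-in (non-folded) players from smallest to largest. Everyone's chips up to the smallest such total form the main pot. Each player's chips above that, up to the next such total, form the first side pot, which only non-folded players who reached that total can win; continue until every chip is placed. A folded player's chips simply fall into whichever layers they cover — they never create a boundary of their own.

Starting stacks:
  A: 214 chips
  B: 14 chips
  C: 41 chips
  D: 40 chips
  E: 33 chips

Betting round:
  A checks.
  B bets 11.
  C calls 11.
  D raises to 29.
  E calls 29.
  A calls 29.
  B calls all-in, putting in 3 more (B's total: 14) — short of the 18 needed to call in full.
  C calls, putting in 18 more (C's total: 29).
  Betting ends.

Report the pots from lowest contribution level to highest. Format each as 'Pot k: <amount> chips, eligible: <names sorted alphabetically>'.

Pot 1: 70 chips, eligible: A, B, C, D, E
Pot 2: 60 chips, eligible: A, C, D, E

Derivation:
Contributions: A=29, B=14, C=29, D=29, E=29
Pot levels (distinct totals of non-folded players): 14, 29
Layer 1-14: 14 each from A, B, C, D, E = 14*5 = 70 chips; eligible A, B, C, D, E
Layer 15-29: 15 each from A, C, D, E = 15*4 = 60 chips; eligible A, C, D, E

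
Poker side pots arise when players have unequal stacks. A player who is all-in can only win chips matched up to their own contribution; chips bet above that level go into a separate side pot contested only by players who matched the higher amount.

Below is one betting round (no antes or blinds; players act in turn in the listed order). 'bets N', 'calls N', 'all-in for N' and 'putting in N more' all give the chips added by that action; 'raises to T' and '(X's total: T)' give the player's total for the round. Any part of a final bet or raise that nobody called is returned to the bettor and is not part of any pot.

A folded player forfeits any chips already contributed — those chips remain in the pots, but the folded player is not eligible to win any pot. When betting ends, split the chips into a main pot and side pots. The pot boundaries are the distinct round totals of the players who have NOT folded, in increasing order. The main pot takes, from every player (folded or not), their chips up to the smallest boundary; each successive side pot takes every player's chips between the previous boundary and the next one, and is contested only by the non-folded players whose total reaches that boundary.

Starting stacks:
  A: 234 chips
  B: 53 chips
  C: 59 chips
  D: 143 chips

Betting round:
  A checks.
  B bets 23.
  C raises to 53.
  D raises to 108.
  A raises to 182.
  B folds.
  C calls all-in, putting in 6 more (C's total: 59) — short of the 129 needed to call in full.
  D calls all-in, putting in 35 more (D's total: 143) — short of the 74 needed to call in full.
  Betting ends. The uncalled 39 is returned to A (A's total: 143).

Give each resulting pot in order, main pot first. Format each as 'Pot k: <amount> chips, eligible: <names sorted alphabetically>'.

Pot 1: 200 chips, eligible: A, C, D
Pot 2: 168 chips, eligible: A, D

Derivation:
Contributions (after 39 returned to A): A=143, B=23, C=59, D=143
Folded: B
Pot levels (distinct totals of non-folded players): 59, 143
Layer 1-59: A 59 + B 23 + C 59 + D 59 = 200 chips; eligible A, C, D
Layer 60-143: 84 each from A, D = 84*2 = 168 chips; eligible A, D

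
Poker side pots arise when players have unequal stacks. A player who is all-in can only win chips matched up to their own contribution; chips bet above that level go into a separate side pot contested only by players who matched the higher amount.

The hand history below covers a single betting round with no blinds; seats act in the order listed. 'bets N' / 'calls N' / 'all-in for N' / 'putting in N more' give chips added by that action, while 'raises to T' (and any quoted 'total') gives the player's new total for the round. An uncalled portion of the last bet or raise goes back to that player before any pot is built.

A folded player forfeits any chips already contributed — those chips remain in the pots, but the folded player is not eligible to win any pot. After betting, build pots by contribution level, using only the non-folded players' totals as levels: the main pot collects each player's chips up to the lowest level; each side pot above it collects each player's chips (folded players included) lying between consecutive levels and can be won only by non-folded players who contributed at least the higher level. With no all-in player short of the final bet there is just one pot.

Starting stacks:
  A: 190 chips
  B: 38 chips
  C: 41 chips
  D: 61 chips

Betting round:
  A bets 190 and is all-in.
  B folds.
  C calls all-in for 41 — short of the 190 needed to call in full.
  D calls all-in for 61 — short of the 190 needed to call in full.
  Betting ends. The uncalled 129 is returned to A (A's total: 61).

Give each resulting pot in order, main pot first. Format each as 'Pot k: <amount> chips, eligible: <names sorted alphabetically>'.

Pot 1: 123 chips, eligible: A, C, D
Pot 2: 40 chips, eligible: A, D

Derivation:
Contributions (after 129 returned to A): A=61, C=41, D=61
Folded: B
Pot levels (distinct totals of non-folded players): 41, 61
Layer 1-41: 41 each from A, C, D = 41*3 = 123 chips; eligible A, C, D
Layer 42-61: 20 each from A, D = 20*2 = 40 chips; eligible A, D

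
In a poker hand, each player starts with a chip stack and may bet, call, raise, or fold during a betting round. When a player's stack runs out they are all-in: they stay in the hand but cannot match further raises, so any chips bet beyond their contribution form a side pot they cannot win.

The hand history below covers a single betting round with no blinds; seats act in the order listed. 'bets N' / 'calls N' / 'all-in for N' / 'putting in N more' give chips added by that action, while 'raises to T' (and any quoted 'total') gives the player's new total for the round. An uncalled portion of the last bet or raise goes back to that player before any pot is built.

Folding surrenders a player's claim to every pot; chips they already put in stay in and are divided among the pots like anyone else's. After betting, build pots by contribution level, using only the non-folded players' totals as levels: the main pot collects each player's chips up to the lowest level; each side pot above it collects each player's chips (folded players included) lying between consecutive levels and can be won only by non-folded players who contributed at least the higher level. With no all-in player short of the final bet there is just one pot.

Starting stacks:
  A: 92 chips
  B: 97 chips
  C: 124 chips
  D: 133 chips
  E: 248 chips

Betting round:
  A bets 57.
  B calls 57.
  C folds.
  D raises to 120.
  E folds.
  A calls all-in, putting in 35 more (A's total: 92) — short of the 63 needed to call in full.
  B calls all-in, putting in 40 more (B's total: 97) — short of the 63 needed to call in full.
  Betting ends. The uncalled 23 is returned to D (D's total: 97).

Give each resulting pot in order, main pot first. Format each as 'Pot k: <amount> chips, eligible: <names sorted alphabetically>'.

Pot 1: 276 chips, eligible: A, B, D
Pot 2: 10 chips, eligible: B, D

Derivation:
Contributions (after 23 returned to D): A=92, B=97, D=97
Folded: C, E
Pot levels (distinct totals of non-folded players): 92, 97
Layer 1-92: 92 each from A, B, D = 92*3 = 276 chips; eligible A, B, D
Layer 93-97: 5 each from B, D = 5*2 = 10 chips; eligible B, D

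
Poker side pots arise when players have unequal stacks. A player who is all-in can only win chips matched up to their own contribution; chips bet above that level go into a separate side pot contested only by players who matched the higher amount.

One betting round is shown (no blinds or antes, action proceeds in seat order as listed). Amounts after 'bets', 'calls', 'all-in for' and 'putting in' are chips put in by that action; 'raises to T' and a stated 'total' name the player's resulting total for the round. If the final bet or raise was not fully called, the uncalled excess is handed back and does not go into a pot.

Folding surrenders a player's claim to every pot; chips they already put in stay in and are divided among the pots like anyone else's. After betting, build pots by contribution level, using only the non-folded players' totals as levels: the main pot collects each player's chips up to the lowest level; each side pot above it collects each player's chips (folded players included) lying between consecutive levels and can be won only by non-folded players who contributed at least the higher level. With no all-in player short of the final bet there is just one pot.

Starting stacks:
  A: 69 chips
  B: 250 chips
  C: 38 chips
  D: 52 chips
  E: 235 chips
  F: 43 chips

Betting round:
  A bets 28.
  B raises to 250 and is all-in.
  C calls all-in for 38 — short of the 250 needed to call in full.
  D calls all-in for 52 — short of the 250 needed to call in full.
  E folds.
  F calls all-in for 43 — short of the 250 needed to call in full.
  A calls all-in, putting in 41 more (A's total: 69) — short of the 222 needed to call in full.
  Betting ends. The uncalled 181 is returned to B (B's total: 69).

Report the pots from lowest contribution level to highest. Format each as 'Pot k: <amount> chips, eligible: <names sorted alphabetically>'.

Pot 1: 190 chips, eligible: A, B, C, D, F
Pot 2: 20 chips, eligible: A, B, D, F
Pot 3: 27 chips, eligible: A, B, D
Pot 4: 34 chips, eligible: A, B

Derivation:
Contributions (after 181 returned to B): A=69, B=69, C=38, D=52, F=43
Folded: E
Pot levels (distinct totals of non-folded players): 38, 43, 52, 69
Layer 1-38: 38 each from A, B, C, D, F = 38*5 = 190 chips; eligible A, B, C, D, F
Layer 39-43: 5 each from A, B, D, F = 5*4 = 20 chips; eligible A, B, D, F
Layer 44-52: 9 each from A, B, D = 9*3 = 27 chips; eligible A, B, D
Layer 53-69: 17 each from A, B = 17*2 = 34 chips; eligible A, B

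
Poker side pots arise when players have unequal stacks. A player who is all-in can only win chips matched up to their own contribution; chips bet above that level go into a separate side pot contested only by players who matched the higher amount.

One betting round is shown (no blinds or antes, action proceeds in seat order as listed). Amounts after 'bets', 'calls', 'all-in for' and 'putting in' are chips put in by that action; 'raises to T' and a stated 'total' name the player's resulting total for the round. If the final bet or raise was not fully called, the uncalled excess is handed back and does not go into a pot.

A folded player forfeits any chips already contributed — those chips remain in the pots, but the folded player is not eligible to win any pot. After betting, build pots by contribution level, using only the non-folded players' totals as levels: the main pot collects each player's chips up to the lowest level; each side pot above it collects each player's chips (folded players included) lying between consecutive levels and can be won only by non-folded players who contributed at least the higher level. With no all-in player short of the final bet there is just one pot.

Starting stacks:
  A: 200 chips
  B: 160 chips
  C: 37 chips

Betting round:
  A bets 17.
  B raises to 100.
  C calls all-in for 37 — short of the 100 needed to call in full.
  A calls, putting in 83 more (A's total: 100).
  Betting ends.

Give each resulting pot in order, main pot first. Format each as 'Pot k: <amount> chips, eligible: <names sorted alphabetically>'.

Contributions: A=100, B=100, C=37
Pot levels (distinct totals of non-folded players): 37, 100
Layer 1-37: 37 each from A, B, C = 37*3 = 111 chips; eligible A, B, C
Layer 38-100: 63 each from A, B = 63*2 = 126 chips; eligible A, B

Pot 1: 111 chips, eligible: A, B, C
Pot 2: 126 chips, eligible: A, B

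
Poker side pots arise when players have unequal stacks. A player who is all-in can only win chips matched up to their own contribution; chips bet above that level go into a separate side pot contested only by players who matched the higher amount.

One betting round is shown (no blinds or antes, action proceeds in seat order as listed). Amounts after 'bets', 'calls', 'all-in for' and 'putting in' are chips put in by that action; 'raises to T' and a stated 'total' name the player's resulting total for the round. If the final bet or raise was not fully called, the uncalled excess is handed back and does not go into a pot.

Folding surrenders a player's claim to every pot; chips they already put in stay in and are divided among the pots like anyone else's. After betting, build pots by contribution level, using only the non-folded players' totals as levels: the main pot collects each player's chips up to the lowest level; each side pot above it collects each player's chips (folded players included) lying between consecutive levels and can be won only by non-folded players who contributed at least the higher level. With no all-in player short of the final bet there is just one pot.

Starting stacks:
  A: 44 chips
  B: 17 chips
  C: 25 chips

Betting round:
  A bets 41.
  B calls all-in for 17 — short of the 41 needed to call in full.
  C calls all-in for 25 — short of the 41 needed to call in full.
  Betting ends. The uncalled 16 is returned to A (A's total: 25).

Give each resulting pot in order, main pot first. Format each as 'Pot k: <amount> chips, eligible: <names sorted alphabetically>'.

Contributions (after 16 returned to A): A=25, B=17, C=25
Pot levels (distinct totals of non-folded players): 17, 25
Layer 1-17: 17 each from A, B, C = 17*3 = 51 chips; eligible A, B, C
Layer 18-25: 8 each from A, C = 8*2 = 16 chips; eligible A, C

Pot 1: 51 chips, eligible: A, B, C
Pot 2: 16 chips, eligible: A, C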